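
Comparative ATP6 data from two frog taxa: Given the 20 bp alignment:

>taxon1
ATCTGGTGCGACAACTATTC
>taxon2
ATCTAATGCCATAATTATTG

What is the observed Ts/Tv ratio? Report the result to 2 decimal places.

Transitions are A↔G and C↔T; transversions are all other mismatches.
Transitions: 4. Transversions: 2.
R = 4/2 = 2.00.

2.00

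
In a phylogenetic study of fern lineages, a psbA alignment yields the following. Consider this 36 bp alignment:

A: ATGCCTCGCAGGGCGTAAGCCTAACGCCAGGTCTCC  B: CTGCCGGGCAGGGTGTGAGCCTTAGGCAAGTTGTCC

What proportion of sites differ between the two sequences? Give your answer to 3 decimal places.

The sequences differ at 10 of 36 positions (sites 1, 6, 7, 14, 17, 23, 25, 28, 31, 33).
p = 10/36 = 0.277777… ≈ 0.278 (to 3 d.p.).

0.278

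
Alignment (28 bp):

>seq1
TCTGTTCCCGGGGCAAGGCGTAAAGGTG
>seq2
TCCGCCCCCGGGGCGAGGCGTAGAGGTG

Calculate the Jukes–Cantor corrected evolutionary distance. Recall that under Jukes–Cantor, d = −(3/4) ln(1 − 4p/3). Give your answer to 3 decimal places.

The sequences differ at 5 of 28 sites (3, 5, 6, 15, 23), so p = 5/28 ≈ 0.178571.
d = −(3/4) ln(1 − 4p/3) = −0.75 ln(1 − 0.238095) = −0.75 ln(0.761905)
  = −0.75 × (-0.271933) = 0.203950 substitutions/site.

0.204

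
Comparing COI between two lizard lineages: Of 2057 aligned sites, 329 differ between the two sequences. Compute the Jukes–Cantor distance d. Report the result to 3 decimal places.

0.180

p = 329/2057 ≈ 0.159942.
d = −(3/4) ln(1 − 4p/3) = −0.75 ln(1 − 0.213256) = −0.75 ln(0.786744)
  = −0.75 × (-0.239852) = 0.179889 substitutions/site.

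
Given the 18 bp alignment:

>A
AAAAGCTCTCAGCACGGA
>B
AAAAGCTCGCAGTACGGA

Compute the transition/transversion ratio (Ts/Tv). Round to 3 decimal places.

1.000

Transitions are A↔G and C↔T; transversions are all other mismatches.
Transitions: 1. Transversions: 1.
R = 1/1 = 1.000.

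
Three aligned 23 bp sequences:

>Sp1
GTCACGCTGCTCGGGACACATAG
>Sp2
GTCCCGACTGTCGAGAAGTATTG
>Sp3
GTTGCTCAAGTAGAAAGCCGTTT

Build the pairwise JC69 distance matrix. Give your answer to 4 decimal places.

Sp1–Sp2: 10/23 sites differ → p ≈ 0.434783, d = −0.75 ln(1 − 0.579711) = 0.650110 ≈ 0.6501.
Sp1–Sp3: 14/23 sites differ → p ≈ 0.608696, d = −0.75 ln(1 − 0.811595) = 1.251871 ≈ 1.2519.
Sp2–Sp3: 13/23 sites differ → p ≈ 0.565217, d = −0.75 ln(1 − 0.753623) = 1.050669 ≈ 1.0507.

d(Sp1,Sp2) = 0.6501, d(Sp1,Sp3) = 1.2519, d(Sp2,Sp3) = 1.0507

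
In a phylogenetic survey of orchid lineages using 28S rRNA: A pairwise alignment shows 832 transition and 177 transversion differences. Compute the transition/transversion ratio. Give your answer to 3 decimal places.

4.701

R = 832/177 = 4.700564… ≈ 4.701 (to 3 d.p.).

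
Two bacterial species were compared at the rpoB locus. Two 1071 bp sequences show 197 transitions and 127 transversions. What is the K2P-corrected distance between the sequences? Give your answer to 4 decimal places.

P = 197/1071 ≈ 0.18394 and Q = 127/1071 ≈ 0.118581.
Under the Kimura two-parameter model, d = −½ ln(1 − 2P − Q) − ¼ ln(1 − 2Q).
1 − 2P − Q = 0.513539, giving −½ ln(0.513539) = 0.333215.
1 − 2Q = 0.762838, giving −¼ ln(0.762838) = 0.067677.
d = 0.333215 + 0.067677 = 0.400892.

0.4009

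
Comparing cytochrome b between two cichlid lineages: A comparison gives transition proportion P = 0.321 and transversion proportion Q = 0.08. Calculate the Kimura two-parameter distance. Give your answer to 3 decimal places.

Under the Kimura two-parameter model, d = −½ ln(1 − 2P − Q) − ¼ ln(1 − 2Q).
1 − 2P − Q = 0.278, giving −½ ln(0.278) = 0.640067.
1 − 2Q = 0.84, giving −¼ ln(0.84) = 0.043588.
d = 0.640067 + 0.043588 = 0.683655.

0.684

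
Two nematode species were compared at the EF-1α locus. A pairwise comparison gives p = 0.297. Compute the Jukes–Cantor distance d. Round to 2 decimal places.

d = −(3/4) ln(1 − 4p/3) = −0.75 ln(1 − 0.396) = −0.75 ln(0.604)
  = −0.75 × (-0.504181) = 0.378136 substitutions/site.

0.38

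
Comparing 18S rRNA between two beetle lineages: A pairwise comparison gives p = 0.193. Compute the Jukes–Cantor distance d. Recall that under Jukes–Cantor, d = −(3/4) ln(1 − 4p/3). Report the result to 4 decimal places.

0.2231

d = −(3/4) ln(1 − 4p/3) = −0.75 ln(1 − 0.257333) = −0.75 ln(0.742667)
  = −0.75 × (-0.297508) = 0.223131 substitutions/site.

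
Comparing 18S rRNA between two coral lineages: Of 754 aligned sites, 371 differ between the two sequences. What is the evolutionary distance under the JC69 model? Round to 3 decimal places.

p = 371/754 ≈ 0.492042.
d = −(3/4) ln(1 − 4p/3) = −0.75 ln(1 − 0.656056) = −0.75 ln(0.343944)
  = −0.75 × (-1.067276) = 0.800457 substitutions/site.

0.800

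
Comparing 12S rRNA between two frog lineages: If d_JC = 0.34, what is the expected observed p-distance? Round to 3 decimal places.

0.273

p = (3/4)(1 − e^(−4d/3)) = 0.75 × (1 − e^(-0.453333)) = 0.75 × (1 − 0.635506) = 0.273371.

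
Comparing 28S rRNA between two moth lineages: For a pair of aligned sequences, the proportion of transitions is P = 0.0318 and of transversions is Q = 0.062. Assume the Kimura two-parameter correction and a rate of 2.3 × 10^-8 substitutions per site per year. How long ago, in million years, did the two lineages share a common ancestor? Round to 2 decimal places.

2.18

Under the Kimura two-parameter model, d = −½ ln(1 − 2P − Q) − ¼ ln(1 − 2Q).
1 − 2P − Q = 0.8744, giving −½ ln(0.8744) = 0.067109.
1 − 2Q = 0.876, giving −¼ ln(0.876) = 0.033097.
d = 0.067109 + 0.033097 = 0.100206.
Under a molecular clock d = 2μt, so t = d/(2μ) = 0.100206 / (2 × 2.3 × 10^-8) = 2.18 million years.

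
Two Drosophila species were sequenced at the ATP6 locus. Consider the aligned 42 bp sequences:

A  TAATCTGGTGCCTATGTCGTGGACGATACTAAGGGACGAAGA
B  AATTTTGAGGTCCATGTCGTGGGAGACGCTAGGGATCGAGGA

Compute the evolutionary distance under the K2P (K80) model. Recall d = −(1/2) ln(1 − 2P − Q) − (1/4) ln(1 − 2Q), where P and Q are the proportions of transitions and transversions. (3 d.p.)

0.520

Of 42 sites, 10 differences are transitions and 5 are transversions, so P = 10/42 ≈ 0.238095 and Q = 5/42 ≈ 0.119048.
Under the Kimura two-parameter model, d = −½ ln(1 − 2P − Q) − ¼ ln(1 − 2Q).
1 − 2P − Q = 0.404762, giving −½ ln(0.404762) = 0.452228.
1 − 2Q = 0.761904, giving −¼ ln(0.761904) = 0.067984.
d = 0.452228 + 0.067984 = 0.520212.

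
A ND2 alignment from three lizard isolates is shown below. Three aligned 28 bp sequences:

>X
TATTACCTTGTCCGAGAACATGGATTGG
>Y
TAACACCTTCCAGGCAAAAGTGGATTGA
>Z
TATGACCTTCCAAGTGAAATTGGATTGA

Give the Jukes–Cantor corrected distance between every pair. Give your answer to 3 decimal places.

X–Y: 11/28 sites differ → p ≈ 0.392857, d = −0.75 ln(1 − 0.523809) = 0.556452 ≈ 0.556.
X–Z: 9/28 sites differ → p ≈ 0.321429, d = −0.75 ln(1 − 0.428572) = 0.419713 ≈ 0.420.
Y–Z: 6/28 sites differ → p ≈ 0.214286, d = −0.75 ln(1 − 0.285715) = 0.252355 ≈ 0.252.

d(X,Y) = 0.556, d(X,Z) = 0.420, d(Y,Z) = 0.252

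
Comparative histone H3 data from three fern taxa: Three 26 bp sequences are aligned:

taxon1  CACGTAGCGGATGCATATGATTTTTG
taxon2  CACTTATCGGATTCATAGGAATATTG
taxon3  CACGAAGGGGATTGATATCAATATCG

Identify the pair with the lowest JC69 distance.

taxon1–taxon2: 6/26 differ, p = 0.231, d = 0.276.
taxon1–taxon3: 8/26 differ, p = 0.308, d = 0.396.
taxon2–taxon3: 8/26 differ, p = 0.308, d = 0.396.
The smallest distance is between taxon1 and taxon2.

taxon1 and taxon2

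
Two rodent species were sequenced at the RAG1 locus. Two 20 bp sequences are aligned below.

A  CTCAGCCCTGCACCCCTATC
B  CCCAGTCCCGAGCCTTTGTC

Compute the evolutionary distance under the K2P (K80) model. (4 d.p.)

0.7195

Of 20 sites, 7 differences are transitions and 1 are transversions, so P = 7/20 = 0.35 and Q = 1/20 = 0.05.
Under the Kimura two-parameter model, d = −½ ln(1 − 2P − Q) − ¼ ln(1 − 2Q).
1 − 2P − Q = 0.25, giving −½ ln(0.25) = 0.693147.
1 − 2Q = 0.9, giving −¼ ln(0.9) = 0.026340.
d = 0.693147 + 0.026340 = 0.719487.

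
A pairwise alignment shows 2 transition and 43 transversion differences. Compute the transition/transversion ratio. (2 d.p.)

0.05

R = 2/43 = 0.046511… ≈ 0.05 (to 2 d.p.).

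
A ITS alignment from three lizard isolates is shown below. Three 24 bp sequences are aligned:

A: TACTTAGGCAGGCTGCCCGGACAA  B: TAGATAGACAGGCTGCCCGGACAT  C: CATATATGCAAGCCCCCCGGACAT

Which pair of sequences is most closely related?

A–B: 4/24 differ, p = 0.167, d = 0.188.
A–C: 8/24 differ, p = 0.333, d = 0.441.
B–C: 7/24 differ, p = 0.292, d = 0.369.
The smallest distance is between A and B.

A and B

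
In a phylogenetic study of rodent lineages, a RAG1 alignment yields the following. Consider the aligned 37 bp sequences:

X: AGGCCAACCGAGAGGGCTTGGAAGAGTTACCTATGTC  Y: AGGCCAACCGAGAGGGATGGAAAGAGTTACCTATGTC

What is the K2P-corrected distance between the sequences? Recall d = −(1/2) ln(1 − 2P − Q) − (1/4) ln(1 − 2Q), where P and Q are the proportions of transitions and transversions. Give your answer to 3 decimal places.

0.086

Of 37 sites, 1 differences are transitions and 2 are transversions, so P = 1/37 ≈ 0.027027 and Q = 2/37 ≈ 0.054054.
Under the Kimura two-parameter model, d = −½ ln(1 − 2P − Q) − ¼ ln(1 − 2Q).
1 − 2P − Q = 0.891892, giving −½ ln(0.891892) = 0.057205.
1 − 2Q = 0.891892, giving −¼ ln(0.891892) = 0.028603.
d = 0.057205 + 0.028603 = 0.085808.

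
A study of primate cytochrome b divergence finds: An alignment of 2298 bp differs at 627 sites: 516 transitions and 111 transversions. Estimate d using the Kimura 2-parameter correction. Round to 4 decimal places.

0.3694

P = 516/2298 ≈ 0.224543 and Q = 111/2298 ≈ 0.048303.
Under the Kimura two-parameter model, d = −½ ln(1 − 2P − Q) − ¼ ln(1 − 2Q).
1 − 2P − Q = 0.502611, giving −½ ln(0.502611) = 0.343969.
1 − 2Q = 0.903394, giving −¼ ln(0.903394) = 0.025399.
d = 0.343969 + 0.025399 = 0.369368.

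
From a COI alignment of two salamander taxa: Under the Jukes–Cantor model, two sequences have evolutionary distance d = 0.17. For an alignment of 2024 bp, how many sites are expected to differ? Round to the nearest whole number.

Invert JC69: p = (3/4)(1 − e^(−4d/3)) = 0.75 × (1 − e^(-0.226667)) = 0.75 × (1 − 0.797186) = 0.152111.
Expected differing sites = pL ≈ 0.152111 × 2024 = 307.872664 ≈ 308.

308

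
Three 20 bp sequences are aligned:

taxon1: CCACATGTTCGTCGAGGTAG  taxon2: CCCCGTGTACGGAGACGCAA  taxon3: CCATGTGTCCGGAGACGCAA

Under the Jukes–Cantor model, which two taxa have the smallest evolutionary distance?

taxon2 and taxon3

taxon1–taxon2: 8/20 differ, p = 0.400, d = 0.572.
taxon1–taxon3: 8/20 differ, p = 0.400, d = 0.572.
taxon2–taxon3: 3/20 differ, p = 0.150, d = 0.167.
The smallest distance is between taxon2 and taxon3.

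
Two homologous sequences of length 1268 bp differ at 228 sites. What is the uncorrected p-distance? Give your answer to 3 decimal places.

0.180

p = 228/1268 = 0.179810… ≈ 0.180 (to 3 d.p.).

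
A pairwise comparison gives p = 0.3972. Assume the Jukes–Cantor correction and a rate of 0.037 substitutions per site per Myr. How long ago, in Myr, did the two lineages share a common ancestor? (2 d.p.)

d = −(3/4) ln(1 − 4p/3) = −0.75 ln(1 − 0.5296) = −0.75 ln(0.4704)
  = −0.75 × (-0.754172) = 0.565629 substitutions/site.
Under a molecular clock d = 2μt, so t = d/(2μ) = 0.565629 / (2 × 0.037) = 7.64 Myr.

7.64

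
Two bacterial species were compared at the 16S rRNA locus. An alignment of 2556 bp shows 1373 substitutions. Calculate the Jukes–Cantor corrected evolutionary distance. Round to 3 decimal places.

0.945

p = 1373/2556 ≈ 0.537167.
d = −(3/4) ln(1 − 4p/3) = −0.75 ln(1 − 0.716223) = −0.75 ln(0.283777)
  = −0.75 × (-1.259567) = 0.944675 substitutions/site.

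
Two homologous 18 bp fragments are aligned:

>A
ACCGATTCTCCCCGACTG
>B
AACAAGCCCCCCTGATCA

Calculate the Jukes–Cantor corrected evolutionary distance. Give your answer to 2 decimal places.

0.82

The sequences differ at 9 of 18 sites (2, 4, 6, 7, 9, 13, 16, 17, 18), so p = 9/18 = 0.5.
d = −(3/4) ln(1 − 4p/3) = −0.75 ln(1 − 0.666667) = −0.75 ln(0.333333)
  = −0.75 × (-1.098613) = 0.823960 substitutions/site.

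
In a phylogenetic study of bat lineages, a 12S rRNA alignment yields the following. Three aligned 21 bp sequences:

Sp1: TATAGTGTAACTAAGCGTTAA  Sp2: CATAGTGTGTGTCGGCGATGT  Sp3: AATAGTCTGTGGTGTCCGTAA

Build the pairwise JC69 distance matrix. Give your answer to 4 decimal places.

d(Sp1,Sp2) = 0.6355, d(Sp1,Sp3) = 0.8990, d(Sp2,Sp3) = 0.6355

Sp1–Sp2: 9/21 sites differ → p ≈ 0.428571, d = −0.75 ln(1 − 0.571428) = 0.635472 ≈ 0.6355.
Sp1–Sp3: 11/21 sites differ → p ≈ 0.52381, d = −0.75 ln(1 − 0.698413) = 0.899023 ≈ 0.8990.
Sp2–Sp3: 9/21 sites differ → p ≈ 0.428571, d = −0.75 ln(1 − 0.571428) = 0.635472 ≈ 0.6355.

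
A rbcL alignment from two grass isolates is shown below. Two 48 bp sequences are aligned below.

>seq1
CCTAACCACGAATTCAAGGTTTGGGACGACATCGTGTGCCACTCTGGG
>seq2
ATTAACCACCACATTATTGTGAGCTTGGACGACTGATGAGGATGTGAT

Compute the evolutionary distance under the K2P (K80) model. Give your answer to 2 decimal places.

1.00

Of 48 sites, 6 differences are transitions and 20 are transversions, so P = 6/48 = 0.125 and Q = 20/48 ≈ 0.416667.
Under the Kimura two-parameter model, d = −½ ln(1 − 2P − Q) − ¼ ln(1 − 2Q).
1 − 2P − Q = 0.333333, giving −½ ln(0.333333) = 0.549307.
1 − 2Q = 0.166666, giving −¼ ln(0.166666) = 0.447941.
d = 0.549307 + 0.447941 = 0.997248.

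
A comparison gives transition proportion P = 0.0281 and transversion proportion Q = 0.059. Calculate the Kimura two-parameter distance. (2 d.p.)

0.09

Under the Kimura two-parameter model, d = −½ ln(1 − 2P − Q) − ¼ ln(1 − 2Q).
1 − 2P − Q = 0.8848, giving −½ ln(0.8848) = 0.061197.
1 − 2Q = 0.882, giving −¼ ln(0.882) = 0.031391.
d = 0.061197 + 0.031391 = 0.092588.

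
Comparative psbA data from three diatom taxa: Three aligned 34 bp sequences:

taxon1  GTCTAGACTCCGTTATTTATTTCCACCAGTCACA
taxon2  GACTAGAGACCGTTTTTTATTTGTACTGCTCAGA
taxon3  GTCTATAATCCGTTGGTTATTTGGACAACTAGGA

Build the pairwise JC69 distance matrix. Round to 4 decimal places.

d(taxon1,taxon2) = 0.3734, d(taxon1,taxon3) = 0.4234, d(taxon2,taxon3) = 0.4234

taxon1–taxon2: 10/34 sites differ → p ≈ 0.294118, d = −0.75 ln(1 − 0.392157) = 0.373379 ≈ 0.3734.
taxon1–taxon3: 11/34 sites differ → p ≈ 0.323529, d = −0.75 ln(1 − 0.431372) = 0.423397 ≈ 0.4234.
taxon2–taxon3: 11/34 sites differ → p ≈ 0.323529, d = −0.75 ln(1 − 0.431372) = 0.423397 ≈ 0.4234.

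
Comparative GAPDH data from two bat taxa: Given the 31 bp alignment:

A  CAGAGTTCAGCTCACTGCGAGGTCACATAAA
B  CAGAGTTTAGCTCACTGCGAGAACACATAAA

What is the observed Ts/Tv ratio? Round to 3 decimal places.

Transitions are A↔G and C↔T; transversions are all other mismatches.
Transitions: 2. Transversions: 1.
R = 2/1 = 2.000.

2.000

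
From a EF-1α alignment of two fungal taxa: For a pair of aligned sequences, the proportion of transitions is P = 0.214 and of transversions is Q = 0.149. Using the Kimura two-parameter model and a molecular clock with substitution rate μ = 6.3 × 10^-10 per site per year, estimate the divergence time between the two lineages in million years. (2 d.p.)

Under the Kimura two-parameter model, d = −½ ln(1 − 2P − Q) − ¼ ln(1 − 2Q).
1 − 2P − Q = 0.423, giving −½ ln(0.423) = 0.430192.
1 − 2Q = 0.702, giving −¼ ln(0.702) = 0.088455.
d = 0.430192 + 0.088455 = 0.518647.
Under a molecular clock d = 2μt, so t = d/(2μ) = 0.518647 / (2 × 6.3 × 10^-10) = 411.62 million years.

411.62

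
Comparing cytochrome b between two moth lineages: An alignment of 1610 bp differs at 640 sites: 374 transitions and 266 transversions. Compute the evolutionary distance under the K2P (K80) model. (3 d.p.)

0.597

P = 374/1610 ≈ 0.232298 and Q = 266/1610 ≈ 0.165217.
Under the Kimura two-parameter model, d = −½ ln(1 − 2P − Q) − ¼ ln(1 − 2Q).
1 − 2P − Q = 0.370187, giving −½ ln(0.370187) = 0.496873.
1 − 2Q = 0.669566, giving −¼ ln(0.669566) = 0.100281.
d = 0.496873 + 0.100281 = 0.597154.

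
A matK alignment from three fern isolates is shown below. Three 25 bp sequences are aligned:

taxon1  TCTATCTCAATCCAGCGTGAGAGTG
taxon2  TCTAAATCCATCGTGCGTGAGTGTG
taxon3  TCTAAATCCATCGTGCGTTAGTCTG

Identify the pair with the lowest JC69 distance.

taxon1–taxon2: 6/25 differ, p = 0.240, d = 0.289.
taxon1–taxon3: 8/25 differ, p = 0.320, d = 0.417.
taxon2–taxon3: 2/25 differ, p = 0.080, d = 0.085.
The smallest distance is between taxon2 and taxon3.

taxon2 and taxon3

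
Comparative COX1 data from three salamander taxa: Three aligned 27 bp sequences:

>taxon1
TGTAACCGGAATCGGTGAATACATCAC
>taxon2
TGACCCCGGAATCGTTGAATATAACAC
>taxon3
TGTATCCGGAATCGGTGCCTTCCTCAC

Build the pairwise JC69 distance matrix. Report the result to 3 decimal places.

d(taxon1,taxon2) = 0.264, d(taxon1,taxon3) = 0.213, d(taxon2,taxon3) = 0.511

taxon1–taxon2: 6/27 sites differ → p ≈ 0.222222, d = −0.75 ln(1 − 0.296296) = 0.263548 ≈ 0.264.
taxon1–taxon3: 5/27 sites differ → p ≈ 0.185185, d = −0.75 ln(1 − 0.246913) = 0.212681 ≈ 0.213.
taxon2–taxon3: 10/27 sites differ → p ≈ 0.37037, d = −0.75 ln(1 − 0.493827) = 0.510658 ≈ 0.511.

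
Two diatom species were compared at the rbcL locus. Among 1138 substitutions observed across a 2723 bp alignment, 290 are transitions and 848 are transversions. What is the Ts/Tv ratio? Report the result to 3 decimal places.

R = 290/848 = 0.341981… ≈ 0.342 (to 3 d.p.).

0.342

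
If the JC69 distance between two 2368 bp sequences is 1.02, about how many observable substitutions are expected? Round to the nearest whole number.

Invert JC69: p = (3/4)(1 − e^(−4d/3)) = 0.75 × (1 − e^(-1.36)) = 0.75 × (1 − 0.256661) = 0.557504.
Expected differing sites = pL ≈ 0.557504 × 2368 = 1320.169472 ≈ 1320.

1320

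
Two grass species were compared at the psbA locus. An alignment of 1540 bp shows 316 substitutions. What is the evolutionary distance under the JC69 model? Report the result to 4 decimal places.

0.2397

p = 316/1540 ≈ 0.205195.
d = −(3/4) ln(1 − 4p/3) = −0.75 ln(1 − 0.273593) = −0.75 ln(0.726407)
  = −0.75 × (-0.319645) = 0.239734 substitutions/site.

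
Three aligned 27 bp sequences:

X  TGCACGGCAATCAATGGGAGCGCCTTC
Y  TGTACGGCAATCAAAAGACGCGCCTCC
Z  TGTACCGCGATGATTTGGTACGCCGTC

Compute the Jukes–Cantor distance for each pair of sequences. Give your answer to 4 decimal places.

d(X,Y) = 0.2635, d(X,Z) = 0.4408, d(Y,Z) = 0.5876

X–Y: 6/27 sites differ → p ≈ 0.222222, d = −0.75 ln(1 − 0.296296) = 0.263548 ≈ 0.2635.
X–Z: 9/27 sites differ → p ≈ 0.333333, d = −0.75 ln(1 − 0.444444) = 0.440839 ≈ 0.4408.
Y–Z: 11/27 sites differ → p ≈ 0.407407, d = −0.75 ln(1 − 0.543209) = 0.587647 ≈ 0.5876.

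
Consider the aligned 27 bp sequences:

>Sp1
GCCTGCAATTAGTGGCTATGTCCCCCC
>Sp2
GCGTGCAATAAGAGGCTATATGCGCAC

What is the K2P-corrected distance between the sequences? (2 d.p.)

Of 27 sites, 1 differences are transitions and 6 are transversions, so P = 1/27 ≈ 0.037037 and Q = 6/27 ≈ 0.222222.
Under the Kimura two-parameter model, d = −½ ln(1 − 2P − Q) − ¼ ln(1 − 2Q).
1 − 2P − Q = 0.703704, giving −½ ln(0.703704) = 0.175699.
1 − 2Q = 0.555556, giving −¼ ln(0.555556) = 0.146946.
d = 0.175699 + 0.146946 = 0.322645.

0.32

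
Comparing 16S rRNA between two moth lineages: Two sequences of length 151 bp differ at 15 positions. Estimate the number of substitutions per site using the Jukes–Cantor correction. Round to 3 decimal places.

p = 15/151 ≈ 0.099338.
d = −(3/4) ln(1 − 4p/3) = −0.75 ln(1 − 0.132451) = −0.75 ln(0.867549)
  = −0.75 × (-0.142083) = 0.106562 substitutions/site.

0.107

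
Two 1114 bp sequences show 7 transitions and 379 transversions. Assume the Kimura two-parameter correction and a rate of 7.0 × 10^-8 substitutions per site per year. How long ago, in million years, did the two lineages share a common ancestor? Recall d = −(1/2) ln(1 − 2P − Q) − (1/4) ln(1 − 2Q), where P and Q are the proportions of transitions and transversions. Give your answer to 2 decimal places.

P = 7/1114 ≈ 0.006284 and Q = 379/1114 ≈ 0.340215.
Under the Kimura two-parameter model, d = −½ ln(1 − 2P − Q) − ¼ ln(1 − 2Q).
1 − 2P − Q = 0.647217, giving −½ ln(0.647217) = 0.217537.
1 − 2Q = 0.31957, giving −¼ ln(0.31957) = 0.285195.
d = 0.217537 + 0.285195 = 0.502732.
Under a molecular clock d = 2μt, so t = d/(2μ) = 0.502732 / (2 × 7.0 × 10^-8) = 3.59 million years.

3.59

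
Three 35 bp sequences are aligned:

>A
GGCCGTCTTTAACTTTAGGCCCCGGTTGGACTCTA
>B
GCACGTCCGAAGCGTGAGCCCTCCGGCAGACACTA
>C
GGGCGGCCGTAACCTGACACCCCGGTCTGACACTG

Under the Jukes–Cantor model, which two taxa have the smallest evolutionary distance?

A–B: 15/35 differ, p = 0.429, d = 0.635.
A–C: 12/35 differ, p = 0.343, d = 0.458.
B–C: 13/35 differ, p = 0.371, d = 0.513.
The smallest distance is between A and C.

A and C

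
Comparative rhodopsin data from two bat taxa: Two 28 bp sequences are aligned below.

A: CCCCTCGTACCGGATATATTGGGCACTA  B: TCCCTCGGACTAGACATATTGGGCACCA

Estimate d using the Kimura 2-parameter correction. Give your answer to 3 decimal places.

Of 28 sites, 5 differences are transitions and 1 are transversions, so P = 5/28 ≈ 0.178571 and Q = 1/28 ≈ 0.035714.
Under the Kimura two-parameter model, d = −½ ln(1 − 2P − Q) − ¼ ln(1 − 2Q).
1 − 2P − Q = 0.607144, giving −½ ln(0.607144) = 0.249495.
1 − 2Q = 0.928572, giving −¼ ln(0.928572) = 0.018527.
d = 0.249495 + 0.018527 = 0.268022.

0.268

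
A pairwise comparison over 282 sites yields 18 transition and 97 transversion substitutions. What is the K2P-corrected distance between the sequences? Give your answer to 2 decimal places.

P = 18/282 ≈ 0.06383 and Q = 97/282 ≈ 0.343972.
Under the Kimura two-parameter model, d = −½ ln(1 − 2P − Q) − ¼ ln(1 − 2Q).
1 − 2P − Q = 0.528368, giving −½ ln(0.528368) = 0.318981.
1 − 2Q = 0.312056, giving −¼ ln(0.312056) = 0.291143.
d = 0.318981 + 0.291143 = 0.610124.

0.61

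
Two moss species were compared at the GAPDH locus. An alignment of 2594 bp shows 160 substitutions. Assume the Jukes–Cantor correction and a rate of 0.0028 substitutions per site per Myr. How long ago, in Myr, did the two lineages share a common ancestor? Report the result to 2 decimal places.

p = 160/2594 ≈ 0.061681.
d = −(3/4) ln(1 − 4p/3) = −0.75 ln(1 − 0.082241) = −0.75 ln(0.917759)
  = −0.75 × (-0.085820) = 0.064365 substitutions/site.
Under a molecular clock d = 2μt, so t = d/(2μ) = 0.064365 / (2 × 0.0028) = 11.49 Myr.

11.49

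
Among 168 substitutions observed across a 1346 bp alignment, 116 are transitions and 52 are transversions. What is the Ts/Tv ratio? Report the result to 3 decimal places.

R = 116/52 = 2.230769… ≈ 2.231 (to 3 d.p.).

2.231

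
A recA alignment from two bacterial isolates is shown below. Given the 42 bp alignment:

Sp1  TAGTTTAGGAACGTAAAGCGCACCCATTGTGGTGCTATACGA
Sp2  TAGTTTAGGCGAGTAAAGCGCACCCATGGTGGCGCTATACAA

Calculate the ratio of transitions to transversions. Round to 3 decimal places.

1.000

Transitions are A↔G and C↔T; transversions are all other mismatches.
Transitions: 3. Transversions: 3.
R = 3/3 = 1.000.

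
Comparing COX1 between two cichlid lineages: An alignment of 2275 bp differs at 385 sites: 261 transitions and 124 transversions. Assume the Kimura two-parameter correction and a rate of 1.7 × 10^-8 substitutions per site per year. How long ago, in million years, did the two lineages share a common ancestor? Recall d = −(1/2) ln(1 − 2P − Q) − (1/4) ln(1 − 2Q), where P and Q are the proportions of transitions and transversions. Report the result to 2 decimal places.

P = 261/2275 ≈ 0.114725 and Q = 124/2275 ≈ 0.054505.
Under the Kimura two-parameter model, d = −½ ln(1 − 2P − Q) − ¼ ln(1 − 2Q).
1 − 2P − Q = 0.716045, giving −½ ln(0.716045) = 0.167006.
1 − 2Q = 0.89099, giving −¼ ln(0.89099) = 0.028856.
d = 0.167006 + 0.028856 = 0.195862.
Under a molecular clock d = 2μt, so t = d/(2μ) = 0.195862 / (2 × 1.7 × 10^-8) = 5.76 million years.

5.76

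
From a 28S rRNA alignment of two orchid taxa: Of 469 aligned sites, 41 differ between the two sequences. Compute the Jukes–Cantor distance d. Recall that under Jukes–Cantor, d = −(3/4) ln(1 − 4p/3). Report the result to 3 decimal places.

0.093

p = 41/469 ≈ 0.08742.
d = −(3/4) ln(1 − 4p/3) = −0.75 ln(1 − 0.11656) = −0.75 ln(0.88344)
  = −0.75 × (-0.123932) = 0.092949 substitutions/site.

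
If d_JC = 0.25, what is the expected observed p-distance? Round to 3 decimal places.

0.213

p = (3/4)(1 − e^(−4d/3)) = 0.75 × (1 − e^(-0.333333)) = 0.75 × (1 − 0.716532) = 0.212601.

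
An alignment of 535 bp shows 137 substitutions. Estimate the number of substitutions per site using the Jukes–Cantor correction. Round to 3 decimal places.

p = 137/535 ≈ 0.256075.
d = −(3/4) ln(1 − 4p/3) = −0.75 ln(1 − 0.341433) = −0.75 ln(0.658567)
  = −0.75 × (-0.417689) = 0.313267 substitutions/site.

0.313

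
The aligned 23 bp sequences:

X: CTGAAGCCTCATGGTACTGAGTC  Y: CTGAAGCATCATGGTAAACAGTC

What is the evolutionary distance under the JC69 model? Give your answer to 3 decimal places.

0.198

The sequences differ at 4 of 23 sites (8, 17, 18, 19), so p = 4/23 ≈ 0.173913.
d = −(3/4) ln(1 − 4p/3) = −0.75 ln(1 − 0.231884) = −0.75 ln(0.768116)
  = −0.75 × (-0.263815) = 0.197861 substitutions/site.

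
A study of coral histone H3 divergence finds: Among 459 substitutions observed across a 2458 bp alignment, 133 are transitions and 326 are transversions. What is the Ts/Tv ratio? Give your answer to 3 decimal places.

R = 133/326 = 0.407975… ≈ 0.408 (to 3 d.p.).

0.408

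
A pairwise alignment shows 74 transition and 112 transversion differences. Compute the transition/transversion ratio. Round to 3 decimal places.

R = 74/112 = 0.660714… ≈ 0.661 (to 3 d.p.).

0.661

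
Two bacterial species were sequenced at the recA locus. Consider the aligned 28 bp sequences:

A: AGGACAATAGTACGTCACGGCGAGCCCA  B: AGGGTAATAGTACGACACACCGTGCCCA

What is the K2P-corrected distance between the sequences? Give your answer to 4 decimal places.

Of 28 sites, 3 differences are transitions and 3 are transversions, so P = 3/28 ≈ 0.107143 and Q = 3/28 ≈ 0.107143.
Under the Kimura two-parameter model, d = −½ ln(1 − 2P − Q) − ¼ ln(1 − 2Q).
1 − 2P − Q = 0.678571, giving −½ ln(0.678571) = 0.193883.
1 − 2Q = 0.785714, giving −¼ ln(0.785714) = 0.060291.
d = 0.193883 + 0.060291 = 0.254174.

0.2542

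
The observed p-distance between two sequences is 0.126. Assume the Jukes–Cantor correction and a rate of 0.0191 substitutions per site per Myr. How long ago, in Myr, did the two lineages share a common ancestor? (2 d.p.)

d = −(3/4) ln(1 − 4p/3) = −0.75 ln(1 − 0.168) = −0.75 ln(0.832)
  = −0.75 × (-0.183923) = 0.137942 substitutions/site.
Under a molecular clock d = 2μt, so t = d/(2μ) = 0.137942 / (2 × 0.0191) = 3.61 Myr.

3.61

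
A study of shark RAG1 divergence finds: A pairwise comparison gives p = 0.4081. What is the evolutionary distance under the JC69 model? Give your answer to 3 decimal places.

0.589

d = −(3/4) ln(1 − 4p/3) = −0.75 ln(1 − 0.544133) = −0.75 ln(0.455867)
  = −0.75 × (-0.785554) = 0.589166 substitutions/site.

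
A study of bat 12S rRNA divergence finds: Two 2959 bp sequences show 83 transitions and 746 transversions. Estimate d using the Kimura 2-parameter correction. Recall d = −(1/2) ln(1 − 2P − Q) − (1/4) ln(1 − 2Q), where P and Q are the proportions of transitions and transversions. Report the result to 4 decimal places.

0.3596

P = 83/2959 ≈ 0.02805 and Q = 746/2959 ≈ 0.252112.
Under the Kimura two-parameter model, d = −½ ln(1 − 2P − Q) − ¼ ln(1 − 2Q).
1 − 2P − Q = 0.691788, giving −½ ln(0.691788) = 0.184238.
1 − 2Q = 0.495776, giving −¼ ln(0.495776) = 0.175408.
d = 0.184238 + 0.175408 = 0.359646.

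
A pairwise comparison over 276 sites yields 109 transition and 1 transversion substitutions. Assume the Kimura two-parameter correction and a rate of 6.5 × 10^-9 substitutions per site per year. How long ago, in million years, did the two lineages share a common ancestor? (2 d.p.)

P = 109/276 ≈ 0.394928 and Q = 1/276 ≈ 0.003623.
Under the Kimura two-parameter model, d = −½ ln(1 − 2P − Q) − ¼ ln(1 − 2Q).
1 − 2P − Q = 0.206521, giving −½ ln(0.206521) = 0.788677.
1 − 2Q = 0.992754, giving −¼ ln(0.992754) = 0.001818.
d = 0.788677 + 0.001818 = 0.790495.
Under a molecular clock d = 2μt, so t = d/(2μ) = 0.790495 / (2 × 6.5 × 10^-9) = 60.81 million years.

60.81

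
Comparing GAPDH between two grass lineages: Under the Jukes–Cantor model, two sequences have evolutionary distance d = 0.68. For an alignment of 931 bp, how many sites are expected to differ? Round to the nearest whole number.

Invert JC69: p = (3/4)(1 − e^(−4d/3)) = 0.75 × (1 − e^(-0.906667)) = 0.75 × (1 − 0.403868) = 0.447099.
Expected differing sites = pL ≈ 0.447099 × 931 = 416.249169 ≈ 416.

416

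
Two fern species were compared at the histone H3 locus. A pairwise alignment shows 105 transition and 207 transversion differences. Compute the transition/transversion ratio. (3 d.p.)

R = 105/207 = 0.507246… ≈ 0.507 (to 3 d.p.).

0.507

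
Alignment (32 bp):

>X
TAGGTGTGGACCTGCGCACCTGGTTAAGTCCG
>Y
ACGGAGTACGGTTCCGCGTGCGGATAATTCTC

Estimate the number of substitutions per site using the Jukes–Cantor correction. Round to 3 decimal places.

0.924

The sequences differ at 17 of 32 sites, so p = 17/32 = 0.53125.
d = −(3/4) ln(1 − 4p/3) = −0.75 ln(1 − 0.708333) = −0.75 ln(0.291667)
  = −0.75 × (-1.232143) = 0.924107 substitutions/site.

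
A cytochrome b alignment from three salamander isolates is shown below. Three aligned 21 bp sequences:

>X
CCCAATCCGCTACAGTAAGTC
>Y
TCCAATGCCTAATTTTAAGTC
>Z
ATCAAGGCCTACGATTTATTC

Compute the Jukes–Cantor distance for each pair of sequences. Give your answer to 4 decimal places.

d(X,Y) = 0.5319, d(X,Z) = 1.0763, d(Y,Z) = 0.5319

X–Y: 8/21 sites differ → p ≈ 0.380952, d = −0.75 ln(1 − 0.507936) = 0.531860 ≈ 0.5319.
X–Z: 12/21 sites differ → p ≈ 0.571429, d = −0.75 ln(1 − 0.761905) = 1.076314 ≈ 1.0763.
Y–Z: 8/21 sites differ → p ≈ 0.380952, d = −0.75 ln(1 − 0.507936) = 0.531860 ≈ 0.5319.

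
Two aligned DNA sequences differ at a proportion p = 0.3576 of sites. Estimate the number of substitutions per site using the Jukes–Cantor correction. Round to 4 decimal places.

d = −(3/4) ln(1 − 4p/3) = −0.75 ln(1 − 0.4768) = −0.75 ln(0.5232)
  = −0.75 × (-0.647791) = 0.485843 substitutions/site.

0.4858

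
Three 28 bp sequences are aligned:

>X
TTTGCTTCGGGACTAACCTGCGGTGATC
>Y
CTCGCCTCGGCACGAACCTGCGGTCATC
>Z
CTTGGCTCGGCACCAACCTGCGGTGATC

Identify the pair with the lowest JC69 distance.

X–Y: 6/28 differ, p = 0.214, d = 0.252.
X–Z: 5/28 differ, p = 0.179, d = 0.204.
Y–Z: 4/28 differ, p = 0.143, d = 0.158.
The smallest distance is between Y and Z.

Y and Z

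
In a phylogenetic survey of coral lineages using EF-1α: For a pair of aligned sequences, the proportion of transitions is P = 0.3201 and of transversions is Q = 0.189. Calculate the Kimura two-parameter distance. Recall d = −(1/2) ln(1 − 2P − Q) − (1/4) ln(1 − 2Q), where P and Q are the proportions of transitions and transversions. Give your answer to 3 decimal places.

1.002

Under the Kimura two-parameter model, d = −½ ln(1 − 2P − Q) − ¼ ln(1 − 2Q).
1 − 2P − Q = 0.1708, giving −½ ln(0.1708) = 0.883631.
1 − 2Q = 0.622, giving −¼ ln(0.622) = 0.118704.
d = 0.883631 + 0.118704 = 1.002335.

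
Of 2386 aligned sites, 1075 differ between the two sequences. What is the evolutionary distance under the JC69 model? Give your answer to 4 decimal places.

p = 1075/2386 ≈ 0.450545.
d = −(3/4) ln(1 − 4p/3) = −0.75 ln(1 − 0.600727) = −0.75 ln(0.399273)
  = −0.75 × (-0.918110) = 0.688583 substitutions/site.

0.6886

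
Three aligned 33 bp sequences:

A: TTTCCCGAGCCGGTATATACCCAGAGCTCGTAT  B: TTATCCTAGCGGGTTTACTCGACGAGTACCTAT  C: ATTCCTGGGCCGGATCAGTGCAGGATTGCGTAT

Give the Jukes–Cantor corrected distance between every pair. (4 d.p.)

d(A,B) = 0.5587, d(A,C) = 0.6254, d(B,C) = 0.7798

A–B: 13/33 sites differ → p ≈ 0.393939, d = −0.75 ln(1 − 0.525252) = 0.558728 ≈ 0.5587.
A–C: 14/33 sites differ → p ≈ 0.424242, d = −0.75 ln(1 − 0.565656) = 0.625439 ≈ 0.6254.
B–C: 16/33 sites differ → p ≈ 0.484848, d = −0.75 ln(1 − 0.646464) = 0.779827 ≈ 0.7798.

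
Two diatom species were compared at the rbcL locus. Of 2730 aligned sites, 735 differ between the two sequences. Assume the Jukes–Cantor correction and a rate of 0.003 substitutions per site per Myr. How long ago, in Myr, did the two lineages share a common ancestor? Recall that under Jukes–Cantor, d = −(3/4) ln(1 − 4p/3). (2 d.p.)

p = 735/2730 ≈ 0.269231.
d = −(3/4) ln(1 − 4p/3) = −0.75 ln(1 − 0.358975) = −0.75 ln(0.641025)
  = −0.75 × (-0.444687) = 0.333515 substitutions/site.
Under a molecular clock d = 2μt, so t = d/(2μ) = 0.333515 / (2 × 0.003) = 55.59 Myr.

55.59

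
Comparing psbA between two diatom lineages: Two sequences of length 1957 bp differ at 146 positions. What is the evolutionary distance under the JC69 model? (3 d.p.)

p = 146/1957 ≈ 0.074604.
d = −(3/4) ln(1 − 4p/3) = −0.75 ln(1 − 0.099472) = −0.75 ln(0.900528)
  = −0.75 × (-0.104774) = 0.078581 substitutions/site.

0.079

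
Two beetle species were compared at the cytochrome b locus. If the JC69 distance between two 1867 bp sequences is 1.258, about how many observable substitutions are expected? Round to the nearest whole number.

1139

Invert JC69: p = (3/4)(1 − e^(−4d/3)) = 0.75 × (1 − e^(-1.677333)) = 0.75 × (1 − 0.186872) = 0.609846.
Expected differing sites = pL ≈ 0.609846 × 1867 = 1138.582482 ≈ 1139.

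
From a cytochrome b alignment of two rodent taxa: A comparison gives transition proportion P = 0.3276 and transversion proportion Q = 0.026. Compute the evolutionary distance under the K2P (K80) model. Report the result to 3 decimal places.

0.585

Under the Kimura two-parameter model, d = −½ ln(1 − 2P − Q) − ¼ ln(1 − 2Q).
1 − 2P − Q = 0.3188, giving −½ ln(0.3188) = 0.571596.
1 − 2Q = 0.948, giving −¼ ln(0.948) = 0.013350.
d = 0.571596 + 0.013350 = 0.584946.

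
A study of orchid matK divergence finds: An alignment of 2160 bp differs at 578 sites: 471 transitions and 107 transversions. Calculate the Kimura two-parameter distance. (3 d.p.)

0.359

P = 471/2160 ≈ 0.218056 and Q = 107/2160 ≈ 0.049537.
Under the Kimura two-parameter model, d = −½ ln(1 − 2P − Q) − ¼ ln(1 − 2Q).
1 − 2P − Q = 0.514351, giving −½ ln(0.514351) = 0.332425.
1 − 2Q = 0.900926, giving −¼ ln(0.900926) = 0.026083.
d = 0.332425 + 0.026083 = 0.358508.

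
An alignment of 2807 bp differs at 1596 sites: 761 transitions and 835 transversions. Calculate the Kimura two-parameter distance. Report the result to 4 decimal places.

P = 761/2807 ≈ 0.271108 and Q = 835/2807 ≈ 0.297471.
Under the Kimura two-parameter model, d = −½ ln(1 − 2P − Q) − ¼ ln(1 − 2Q).
1 − 2P − Q = 0.160313, giving −½ ln(0.160313) = 0.915314.
1 − 2Q = 0.405058, giving −¼ ln(0.405058) = 0.225931.
d = 0.915314 + 0.225931 = 1.141245.

1.1412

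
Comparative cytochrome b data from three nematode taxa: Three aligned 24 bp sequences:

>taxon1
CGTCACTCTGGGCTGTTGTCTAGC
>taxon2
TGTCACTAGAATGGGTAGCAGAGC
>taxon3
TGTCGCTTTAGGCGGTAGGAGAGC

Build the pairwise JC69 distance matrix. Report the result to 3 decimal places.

d(taxon1,taxon2) = 0.824, d(taxon1,taxon3) = 0.520, d(taxon2,taxon3) = 0.369

taxon1–taxon2: 12/24 sites differ → p = 0.5, d = −0.75 ln(1 − 0.666667) = 0.823960 ≈ 0.824.
taxon1–taxon3: 9/24 sites differ → p = 0.375, d = −0.75 ln(1 − 0.5) = 0.519860 ≈ 0.520.
taxon2–taxon3: 7/24 sites differ → p ≈ 0.291667, d = −0.75 ln(1 − 0.388889) = 0.369358 ≈ 0.369.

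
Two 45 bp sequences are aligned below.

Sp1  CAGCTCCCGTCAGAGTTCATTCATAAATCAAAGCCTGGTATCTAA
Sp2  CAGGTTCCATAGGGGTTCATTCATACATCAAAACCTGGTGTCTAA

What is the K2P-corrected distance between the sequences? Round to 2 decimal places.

Of 45 sites, 6 differences are transitions and 3 are transversions, so P = 6/45 ≈ 0.133333 and Q = 3/45 ≈ 0.066667.
Under the Kimura two-parameter model, d = −½ ln(1 − 2P − Q) − ¼ ln(1 − 2Q).
1 − 2P − Q = 0.666667, giving −½ ln(0.666667) = 0.202732.
1 − 2Q = 0.866666, giving −¼ ln(0.866666) = 0.035775.
d = 0.202732 + 0.035775 = 0.238507.

0.24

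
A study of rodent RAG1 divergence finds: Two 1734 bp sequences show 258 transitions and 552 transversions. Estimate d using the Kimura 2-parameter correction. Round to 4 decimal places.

P = 258/1734 ≈ 0.148789 and Q = 552/1734 ≈ 0.318339.
Under the Kimura two-parameter model, d = −½ ln(1 − 2P − Q) − ¼ ln(1 − 2Q).
1 − 2P − Q = 0.384083, giving −½ ln(0.384083) = 0.478448.
1 − 2Q = 0.363322, giving −¼ ln(0.363322) = 0.253116.
d = 0.478448 + 0.253116 = 0.731564.

0.7316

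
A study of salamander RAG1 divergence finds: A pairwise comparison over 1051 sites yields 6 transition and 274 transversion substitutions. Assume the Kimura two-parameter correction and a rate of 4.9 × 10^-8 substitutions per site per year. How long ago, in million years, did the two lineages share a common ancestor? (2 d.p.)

3.50

P = 6/1051 ≈ 0.005709 and Q = 274/1051 ≈ 0.260704.
Under the Kimura two-parameter model, d = −½ ln(1 − 2P − Q) − ¼ ln(1 − 2Q).
1 − 2P − Q = 0.727878, giving −½ ln(0.727878) = 0.158811.
1 − 2Q = 0.478592, giving −¼ ln(0.478592) = 0.184227.
d = 0.158811 + 0.184227 = 0.343038.
Under a molecular clock d = 2μt, so t = d/(2μ) = 0.343038 / (2 × 4.9 × 10^-8) = 3.50 million years.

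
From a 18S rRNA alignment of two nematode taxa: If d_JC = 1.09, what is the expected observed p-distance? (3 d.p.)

p = (3/4)(1 − e^(−4d/3)) = 0.75 × (1 − e^(-1.453333)) = 0.75 × (1 − 0.233790) = 0.574658.

0.575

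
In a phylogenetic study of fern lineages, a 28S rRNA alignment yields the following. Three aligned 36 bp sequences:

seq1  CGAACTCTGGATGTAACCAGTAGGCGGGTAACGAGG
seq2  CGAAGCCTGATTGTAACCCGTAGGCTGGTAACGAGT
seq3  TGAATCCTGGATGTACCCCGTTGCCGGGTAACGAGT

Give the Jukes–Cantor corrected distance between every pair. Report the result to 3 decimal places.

d(seq1,seq2) = 0.225, d(seq1,seq3) = 0.264, d(seq2,seq3) = 0.264

seq1–seq2: 7/36 sites differ → p ≈ 0.194444, d = −0.75 ln(1 − 0.259259) = 0.225078 ≈ 0.225.
seq1–seq3: 8/36 sites differ → p ≈ 0.222222, d = −0.75 ln(1 − 0.296296) = 0.263548 ≈ 0.264.
seq2–seq3: 8/36 sites differ → p ≈ 0.222222, d = −0.75 ln(1 − 0.296296) = 0.263548 ≈ 0.264.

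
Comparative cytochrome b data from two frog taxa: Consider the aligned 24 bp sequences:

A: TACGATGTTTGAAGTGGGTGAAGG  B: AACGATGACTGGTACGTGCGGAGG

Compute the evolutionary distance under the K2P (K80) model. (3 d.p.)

Of 24 sites, 6 differences are transitions and 4 are transversions, so P = 6/24 = 0.25 and Q = 4/24 ≈ 0.166667.
Under the Kimura two-parameter model, d = −½ ln(1 − 2P − Q) − ¼ ln(1 − 2Q).
1 − 2P − Q = 0.333333, giving −½ ln(0.333333) = 0.549307.
1 − 2Q = 0.666666, giving −¼ ln(0.666666) = 0.101367.
d = 0.549307 + 0.101367 = 0.650674.

0.651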